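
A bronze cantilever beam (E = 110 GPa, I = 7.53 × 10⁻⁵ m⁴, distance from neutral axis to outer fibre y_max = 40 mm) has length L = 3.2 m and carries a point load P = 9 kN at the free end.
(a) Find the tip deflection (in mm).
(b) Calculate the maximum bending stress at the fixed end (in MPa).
(a) Tip deflection of a cantilever with an end point load: δ = P·L^3 / (3·E·I). Convert P = 9 kN = 9000 N, E = 110 GPa = 1.1 × 10¹¹ Pa.
  δ = (9000 × 3.2^3) / (3 × (1.1 × 10¹¹) × (7.53 × 10⁻⁵)) = 0.01187 m = 11.87 mm
(b) Maximum bending moment at the fixed end: M = P·L = 9000 × 3.2 = 28800 N·m. Convert y_max = 40 mm = 0.04 m.
  σ = M·y_max / I = (28800 × 0.04) / (7.53 × 10⁻⁵) = 1.53 × 10⁷ Pa = 15.3 MPa
Final answer: (a) δ = 11.87 mm, (b) σ = 15.3 MPa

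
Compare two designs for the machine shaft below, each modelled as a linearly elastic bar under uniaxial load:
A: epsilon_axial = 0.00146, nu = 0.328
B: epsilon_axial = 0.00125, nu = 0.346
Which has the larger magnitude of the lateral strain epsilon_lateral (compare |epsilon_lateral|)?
Model: a linearly elastic bar under uniaxial load, so epsilon_lateral = -nu·epsilon_axial (SI units).
  A: epsilon_lateral = -(0.328 × 0.00146) = -0.0004789
  B: epsilon_lateral = -(0.346 × 0.00125) = -0.0004325
|epsilon_lateral|: A = 0.0004789, B = 0.0004325, so A is larger in magnitude.
Final answer: A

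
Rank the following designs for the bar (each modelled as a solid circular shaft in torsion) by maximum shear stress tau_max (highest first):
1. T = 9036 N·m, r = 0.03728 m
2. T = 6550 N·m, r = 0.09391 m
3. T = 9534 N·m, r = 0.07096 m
Model: a solid circular shaft in torsion, so tau_max = (2·T) / (π·r^3) (SI units).
  Case 1: tau_max = (2 × 9036) / (π × 0.03728^3) = 1.11 × 10⁸ Pa = 111 MPa
  Case 2: tau_max = (2 × 6550) / (π × 0.09391^3) = 5.035 × 10⁶ Pa = 5.035 MPa
  Case 3: tau_max = (2 × 9534) / (π × 0.07096^3) = 1.699 × 10⁷ Pa = 16.99 MPa
Ordering: 111 MPa (case 1) > 16.99 MPa (case 3) > 5.035 MPa (case 2)
Final answer: 1, 3, 2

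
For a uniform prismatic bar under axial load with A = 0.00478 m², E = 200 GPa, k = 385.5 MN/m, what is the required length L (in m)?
Model: a uniform prismatic bar under axial load, so k = (A·E) / L.
Solve for L: L = (A·E) / k.
Convert to SI units:
  E = 200 GPa = 2 × 10¹¹ Pa
  k = 385.5 MN/m = 3.855 × 10⁸ N/m
Substitute:
  L = (0.00478 × (2 × 10¹¹)) / (3.855 × 10⁸)
  L = 2.48 m
Final answer: L = 2.48 m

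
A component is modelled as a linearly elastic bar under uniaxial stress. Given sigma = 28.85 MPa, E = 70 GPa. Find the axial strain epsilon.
Model: a linearly elastic bar under uniaxial stress, so epsilon = sigma / E.
Convert to SI units:
  sigma = 28.85 MPa = 2.885 × 10⁷ Pa
  E = 70 GPa = 7 × 10¹⁰ Pa
Substitute:
  epsilon = (2.885 × 10⁷) / (7 × 10¹⁰)
  epsilon = 0.0004121
Final answer: epsilon = 0.0004121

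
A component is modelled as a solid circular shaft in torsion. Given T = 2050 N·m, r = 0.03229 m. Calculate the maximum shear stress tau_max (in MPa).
Model: a solid circular shaft in torsion, so tau_max = (2·T) / (π·r^3).
Substitute:
  tau_max = (2 × 2050) / (π × 0.03229^3)
  tau_max = 3.876 × 10⁷ Pa
Convert: tau_max = 3.876 × 10⁷ Pa = 38.76 MPa
Final answer: tau_max = 38.76 MPa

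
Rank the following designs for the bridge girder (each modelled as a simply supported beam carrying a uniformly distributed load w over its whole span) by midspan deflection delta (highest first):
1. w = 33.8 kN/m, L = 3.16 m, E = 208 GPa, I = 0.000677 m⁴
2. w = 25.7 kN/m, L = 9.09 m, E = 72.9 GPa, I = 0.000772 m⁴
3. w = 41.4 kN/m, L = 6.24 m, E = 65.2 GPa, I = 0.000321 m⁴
Model: a simply supported beam carrying a uniformly distributed load w over its whole span, so delta = (5·w·L^4) / (384·E·I) (SI units).
  Case 1: delta = (5 × 33800 × 3.16^4) / (384 × (2.08 × 10¹¹) × 0.000677) = 0.0003116 m = 0.3116 mm
  Case 2: delta = (5 × 25700 × 9.09^4) / (384 × (7.29 × 10¹⁰) × 0.000772) = 0.0406 m = 40.6 mm
  Case 3: delta = (5 × 41400 × 6.24^4) / (384 × (6.52 × 10¹⁰) × 0.000321) = 0.03905 m = 39.05 mm
Ordering: 40.6 mm (case 2) > 39.05 mm (case 3) > 0.3116 mm (case 1)
Final answer: 2, 3, 1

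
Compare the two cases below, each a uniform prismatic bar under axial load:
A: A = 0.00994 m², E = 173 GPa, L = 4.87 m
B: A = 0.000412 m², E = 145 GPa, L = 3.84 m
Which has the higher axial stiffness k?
Model: a uniform prismatic bar under axial load, so k = (A·E) / L (SI units).
  A: k = (0.00994 × (1.73 × 10¹¹)) / 4.87 = 3.531 × 10⁸ N/m = 353.1 MN/m
  B: k = (0.000412 × (1.45 × 10¹¹)) / 3.84 = 1.556 × 10⁷ N/m = 15.56 MN/m
353.1 MN/m > 15.56 MN/m, so A is larger.
Final answer: A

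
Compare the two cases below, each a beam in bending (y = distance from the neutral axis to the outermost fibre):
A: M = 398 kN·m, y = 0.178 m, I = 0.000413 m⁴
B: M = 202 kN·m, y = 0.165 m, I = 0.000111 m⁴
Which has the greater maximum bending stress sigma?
Model: a beam in bending (y = distance from the neutral axis to the outermost fibre), so sigma = (M·y) / I (SI units).
  A: sigma = (398000 × 0.178) / 0.000413 = 1.715 × 10⁸ Pa = 171.5 MPa
  B: sigma = (202000 × 0.165) / 0.000111 = 3.003 × 10⁸ Pa = 300.3 MPa
300.3 MPa > 171.5 MPa, so B is larger.
Final answer: B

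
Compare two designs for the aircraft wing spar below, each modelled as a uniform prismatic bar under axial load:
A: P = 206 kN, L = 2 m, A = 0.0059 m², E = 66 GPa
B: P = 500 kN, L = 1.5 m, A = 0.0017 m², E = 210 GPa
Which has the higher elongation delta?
Model: a uniform prismatic bar under axial load, so delta = (P·L) / (A·E) (SI units).
  A: delta = (206000 × 2) / (0.0059 × (6.6 × 10¹⁰)) = 0.001058 m = 1.058 mm
  B: delta = (500000 × 1.5) / (0.0017 × (2.1 × 10¹¹)) = 0.002101 m = 2.101 mm
2.101 mm > 1.058 mm, so B is larger.
Final answer: B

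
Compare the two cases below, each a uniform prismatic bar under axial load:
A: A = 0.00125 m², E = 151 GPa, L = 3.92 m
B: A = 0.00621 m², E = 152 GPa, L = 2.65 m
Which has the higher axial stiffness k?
Model: a uniform prismatic bar under axial load, so k = (A·E) / L (SI units).
  A: k = (0.00125 × (1.51 × 10¹¹)) / 3.92 = 4.815 × 10⁷ N/m = 48.15 MN/m
  B: k = (0.00621 × (1.52 × 10¹¹)) / 2.65 = 3.562 × 10⁸ N/m = 356.2 MN/m
356.2 MN/m > 48.15 MN/m, so B is larger.
Final answer: B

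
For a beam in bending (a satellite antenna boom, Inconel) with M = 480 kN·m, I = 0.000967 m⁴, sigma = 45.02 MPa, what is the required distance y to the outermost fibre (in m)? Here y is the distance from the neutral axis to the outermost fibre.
Model: a beam in bending, so sigma = (M·y) / I.
Solve for y: y = (sigma·I) / M.
Convert to SI units:
  M = 480 kN·m = 480000 N·m
  sigma = 45.02 MPa = 4.502 × 10⁷ Pa
Substitute:
  y = ((4.502 × 10⁷) × 0.000967) / 480000
  y = 0.0907 m
Final answer: y = 0.0907 m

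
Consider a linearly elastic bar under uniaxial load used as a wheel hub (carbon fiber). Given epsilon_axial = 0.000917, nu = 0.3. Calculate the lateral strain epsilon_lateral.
Model: a linearly elastic bar under uniaxial load, so epsilon_lateral = -nu·epsilon_axial.
Substitute:
  epsilon_lateral = -(0.3 × 0.000917)
  epsilon_lateral = -0.0002751
Final answer: epsilon_lateral = -0.0002751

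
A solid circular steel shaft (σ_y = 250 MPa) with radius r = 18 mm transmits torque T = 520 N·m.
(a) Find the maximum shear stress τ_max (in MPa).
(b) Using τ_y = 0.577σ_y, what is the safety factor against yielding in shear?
(a) For a solid circular shaft, τ_max = T·r/J with J = π·r^4/2, i.e. τ_max = 2·T / (π·r^3). Convert r = 18 mm = 0.018 m.
  τ_max = (2 × 520) / (π × 0.018^3) = 5.676 × 10⁷ Pa = 56.76 MPa
(b) τ_y = 0.577 × 250 = 144.25 MPa
  SF = τ_y/τ_max = 144.25 / 56.76 = 2.541
Final answer: (a) τ_max = 56.76 MPa, (b) SF = 2.541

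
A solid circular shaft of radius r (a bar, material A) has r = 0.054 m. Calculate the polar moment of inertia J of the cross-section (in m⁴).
Model: a solid circular shaft of radius r, so J = (π·r^4) / 2.
Substitute:
  J = (π × 0.054^4) / 2
  J = 1.336 × 10⁻⁵ m⁴
Final answer: J = 1.336 × 10⁻⁵ m⁴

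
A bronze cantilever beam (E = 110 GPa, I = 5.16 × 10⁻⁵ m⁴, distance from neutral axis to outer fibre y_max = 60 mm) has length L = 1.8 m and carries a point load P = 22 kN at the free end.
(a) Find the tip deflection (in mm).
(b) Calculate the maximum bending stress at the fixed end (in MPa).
(a) Tip deflection of a cantilever with an end point load: δ = P·L^3 / (3·E·I). Convert P = 22 kN = 22000 N, E = 110 GPa = 1.1 × 10¹¹ Pa.
  δ = (22000 × 1.8^3) / (3 × (1.1 × 10¹¹) × (5.16 × 10⁻⁵)) = 0.007535 m = 7.535 mm
(b) Maximum bending moment at the fixed end: M = P·L = 22000 × 1.8 = 39600 N·m. Convert y_max = 60 mm = 0.06 m.
  σ = M·y_max / I = (39600 × 0.06) / (5.16 × 10⁻⁵) = 4.605 × 10⁷ Pa = 46.05 MPa
Final answer: (a) δ = 7.535 mm, (b) σ = 46.05 MPa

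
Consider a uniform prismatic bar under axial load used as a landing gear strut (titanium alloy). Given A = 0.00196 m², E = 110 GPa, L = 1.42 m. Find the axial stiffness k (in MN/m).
Model: a uniform prismatic bar under axial load, so k = (A·E) / L.
Convert to SI units:
  E = 110 GPa = 1.1 × 10¹¹ Pa
Substitute:
  k = (0.00196 × (1.1 × 10¹¹)) / 1.42
  k = 1.518 × 10⁸ N/m
Convert: k = 1.518 × 10⁸ N/m = 151.8 MN/m
Final answer: k = 151.8 MN/m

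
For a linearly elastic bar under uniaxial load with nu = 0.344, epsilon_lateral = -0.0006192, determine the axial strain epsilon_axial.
Model: a linearly elastic bar under uniaxial load, so epsilon_lateral = -nu·epsilon_axial.
Solve for epsilon_axial: epsilon_axial = -epsilon_lateral / nu.
Substitute:
  epsilon_axial = -(-0.0006192) / 0.344
  epsilon_axial = 0.0018
Final answer: epsilon_axial = 0.0018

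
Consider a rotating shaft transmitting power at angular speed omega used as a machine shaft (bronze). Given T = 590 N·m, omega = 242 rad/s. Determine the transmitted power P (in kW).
Model: a rotating shaft transmitting power at angular speed omega, so P = T·omega.
Substitute:
  P = 590 × 242
  P = 142800 W
Convert: P = 142800 W = 142.8 kW
Final answer: P = 142.8 kW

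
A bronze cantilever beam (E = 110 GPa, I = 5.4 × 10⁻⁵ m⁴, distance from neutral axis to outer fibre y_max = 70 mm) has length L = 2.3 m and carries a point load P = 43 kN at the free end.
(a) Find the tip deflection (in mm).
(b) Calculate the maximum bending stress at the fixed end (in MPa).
(a) Tip deflection of a cantilever with an end point load: δ = P·L^3 / (3·E·I). Convert P = 43 kN = 43000 N, E = 110 GPa = 1.1 × 10¹¹ Pa.
  δ = (43000 × 2.3^3) / (3 × (1.1 × 10¹¹) × (5.4 × 10⁻⁵)) = 0.02936 m = 29.36 mm
(b) Maximum bending moment at the fixed end: M = P·L = 43000 × 2.3 = 98900 N·m. Convert y_max = 70 mm = 0.07 m.
  σ = M·y_max / I = (98900 × 0.07) / (5.4 × 10⁻⁵) = 1.282 × 10⁸ Pa = 128.2 MPa
Final answer: (a) δ = 29.36 mm, (b) σ = 128.2 MPa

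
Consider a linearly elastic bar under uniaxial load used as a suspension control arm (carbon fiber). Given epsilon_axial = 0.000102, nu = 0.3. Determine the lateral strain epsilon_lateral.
Model: a linearly elastic bar under uniaxial load, so epsilon_lateral = -nu·epsilon_axial.
Substitute:
  epsilon_lateral = -(0.3 × 0.000102)
  epsilon_lateral = -3.06 × 10⁻⁵
Final answer: epsilon_lateral = -3.06 × 10⁻⁵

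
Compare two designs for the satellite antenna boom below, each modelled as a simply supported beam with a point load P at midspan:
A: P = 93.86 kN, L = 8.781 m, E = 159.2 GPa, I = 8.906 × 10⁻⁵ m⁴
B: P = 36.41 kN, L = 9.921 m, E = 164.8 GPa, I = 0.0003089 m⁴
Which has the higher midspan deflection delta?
Model: a simply supported beam with a point load P at midspan, so delta = (P·L^3) / (48·E·I) (SI units).
  A: delta = (93860 × 8.781^3) / (48 × (1.592 × 10¹¹) × (8.906 × 10⁻⁵)) = 0.09338 m = 93.38 mm
  B: delta = (36410 × 9.921^3) / (48 × (1.648 × 10¹¹) × 0.0003089) = 0.01455 m = 14.55 mm
93.38 mm > 14.55 mm, so A is larger.
Final answer: A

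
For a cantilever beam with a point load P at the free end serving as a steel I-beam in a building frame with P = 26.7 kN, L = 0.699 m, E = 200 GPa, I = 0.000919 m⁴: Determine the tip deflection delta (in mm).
Model: a cantilever beam with a point load P at the free end, so delta = (P·L^3) / (3·E·I).
Convert to SI units:
  P = 26.7 kN = 26700 N
  E = 200 GPa = 2 × 10¹¹ Pa
Substitute:
  delta = (26700 × 0.699^3) / (3 × (2 × 10¹¹) × 0.000919)
  delta = 1.654 × 10⁻⁵ m
Convert: delta = 1.654 × 10⁻⁵ m = 0.01654 mm
Final answer: delta = 0.01654 mm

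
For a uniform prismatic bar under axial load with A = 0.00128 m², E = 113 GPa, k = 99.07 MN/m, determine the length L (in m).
Model: a uniform prismatic bar under axial load, so k = (A·E) / L.
Solve for L: L = (A·E) / k.
Convert to SI units:
  E = 113 GPa = 1.13 × 10¹¹ Pa
  k = 99.07 MN/m = 9.907 × 10⁷ N/m
Substitute:
  L = (0.00128 × (1.13 × 10¹¹)) / (9.907 × 10⁷)
  L = 1.46 m
Final answer: L = 1.46 m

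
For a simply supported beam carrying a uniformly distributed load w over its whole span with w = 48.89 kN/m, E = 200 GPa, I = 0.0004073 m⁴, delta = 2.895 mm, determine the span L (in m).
Model: a simply supported beam carrying a uniformly distributed load w over its whole span, so delta = (5·w·L^4) / (384·E·I).
Solve for L: L = ((384·delta·E·I) / (5·w))^(1/4).
Convert to SI units:
  w = 48.89 kN/m = 48890 N/m
  E = 200 GPa = 2 × 10¹¹ Pa
  delta = 2.895 mm = 0.002895 m
Substitute:
  L = ((384 × 0.002895 × (2 × 10¹¹) × 0.0004073) / (5 × 48890))^(1/4)
  L = 4.387 m
Final answer: L = 4.387 m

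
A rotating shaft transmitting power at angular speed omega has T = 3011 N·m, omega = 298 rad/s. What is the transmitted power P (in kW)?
Model: a rotating shaft transmitting power at angular speed omega, so P = T·omega.
Substitute:
  P = 3011 × 298
  P = 897300 W
Convert: P = 897300 W = 897.3 kW
Final answer: P = 897.3 kW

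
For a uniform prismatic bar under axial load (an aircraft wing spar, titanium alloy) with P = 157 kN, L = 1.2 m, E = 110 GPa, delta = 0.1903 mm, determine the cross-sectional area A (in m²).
Model: a uniform prismatic bar under axial load, so delta = (P·L) / (A·E).
Solve for A: A = (P·L) / (delta·E).
Convert to SI units:
  P = 157 kN = 157000 N
  E = 110 GPa = 1.1 × 10¹¹ Pa
  delta = 0.1903 mm = 0.0001903 m
Substitute:
  A = (157000 × 1.2) / (0.0001903 × (1.1 × 10¹¹))
  A = 0.009 m²
Final answer: A = 0.009 m²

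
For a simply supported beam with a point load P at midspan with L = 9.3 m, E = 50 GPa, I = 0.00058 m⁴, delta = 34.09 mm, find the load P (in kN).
Model: a simply supported beam with a point load P at midspan, so delta = (P·L^3) / (48·E·I).
Solve for P: P = (48·delta·E·I) / L^3.
Convert to SI units:
  E = 50 GPa = 5 × 10¹⁰ Pa
  delta = 34.09 mm = 0.03409 m
Substitute:
  P = (48 × 0.03409 × (5 × 10¹⁰) × 0.00058) / 9.3^3
  P = 59000 N
Convert: P = 59000 N = 59 kN
Final answer: P = 59 kN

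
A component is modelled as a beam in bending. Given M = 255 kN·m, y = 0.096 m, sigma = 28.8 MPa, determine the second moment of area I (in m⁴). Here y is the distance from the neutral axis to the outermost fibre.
Model: a beam in bending, so sigma = (M·y) / I.
Solve for I: I = (M·y) / sigma.
Convert to SI units:
  M = 255 kN·m = 255000 N·m
  sigma = 28.8 MPa = 2.88 × 10⁷ Pa
Substitute:
  I = (255000 × 0.096) / (2.88 × 10⁷)
  I = 0.00085 m⁴
Final answer: I = 0.00085 m⁴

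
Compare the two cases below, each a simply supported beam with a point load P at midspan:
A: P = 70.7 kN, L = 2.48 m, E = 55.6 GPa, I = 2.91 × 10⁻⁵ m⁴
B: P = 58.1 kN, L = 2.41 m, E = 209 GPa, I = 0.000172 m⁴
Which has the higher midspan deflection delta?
Model: a simply supported beam with a point load P at midspan, so delta = (P·L^3) / (48·E·I) (SI units).
  A: delta = (70700 × 2.48^3) / (48 × (5.56 × 10¹⁰) × (2.91 × 10⁻⁵)) = 0.01389 m = 13.89 mm
  B: delta = (58100 × 2.41^3) / (48 × (2.09 × 10¹¹) × 0.000172) = 0.0004713 m = 0.4713 mm
13.89 mm > 0.4713 mm, so A is larger.
Final answer: A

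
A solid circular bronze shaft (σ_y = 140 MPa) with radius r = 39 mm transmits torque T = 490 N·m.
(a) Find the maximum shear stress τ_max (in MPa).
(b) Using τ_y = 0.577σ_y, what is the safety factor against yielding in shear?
(a) For a solid circular shaft, τ_max = T·r/J with J = π·r^4/2, i.e. τ_max = 2·T / (π·r^3). Convert r = 39 mm = 0.039 m.
  τ_max = (2 × 490) / (π × 0.039^3) = 5.259 × 10⁶ Pa = 5.259 MPa
(b) τ_y = 0.577 × 140 = 80.78 MPa
  SF = τ_y/τ_max = 80.78 / 5.259 = 15.36
Final answer: (a) τ_max = 5.259 MPa, (b) SF = 15.36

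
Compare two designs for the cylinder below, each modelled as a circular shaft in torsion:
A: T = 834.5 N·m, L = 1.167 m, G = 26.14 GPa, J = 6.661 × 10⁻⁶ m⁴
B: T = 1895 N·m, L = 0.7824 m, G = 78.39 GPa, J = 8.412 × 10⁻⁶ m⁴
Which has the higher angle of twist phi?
Model: a circular shaft in torsion, so phi = (T·L) / (G·J) (SI units).
  A: phi = (834.5 × 1.167) / ((2.614 × 10¹⁰) × (6.661 × 10⁻⁶)) = 0.005593 rad = 0.3205°
  B: phi = (1895 × 0.7824) / ((7.839 × 10¹⁰) × (8.412 × 10⁻⁶)) = 0.002248 rad = 0.1288°
0.3205° > 0.1288°, so A is larger.
Final answer: A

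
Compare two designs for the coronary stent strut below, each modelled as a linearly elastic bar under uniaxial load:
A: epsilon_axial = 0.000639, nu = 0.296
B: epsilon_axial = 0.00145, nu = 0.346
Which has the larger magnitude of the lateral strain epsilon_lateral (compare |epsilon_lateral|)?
Model: a linearly elastic bar under uniaxial load, so epsilon_lateral = -nu·epsilon_axial (SI units).
  A: epsilon_lateral = -(0.296 × 0.000639) = -0.0001891
  B: epsilon_lateral = -(0.346 × 0.00145) = -0.0005017
|epsilon_lateral|: A = 0.0001891, B = 0.0005017, so B is larger in magnitude.
Final answer: B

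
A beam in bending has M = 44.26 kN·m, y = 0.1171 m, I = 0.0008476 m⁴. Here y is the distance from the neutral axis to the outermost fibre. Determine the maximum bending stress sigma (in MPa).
Model: a beam in bending, so sigma = (M·y) / I.
Convert to SI units:
  M = 44.26 kN·m = 44260 N·m
Substitute:
  sigma = (44260 × 0.1171) / 0.0008476
  sigma = 6.115 × 10⁶ Pa
Convert: sigma = 6.115 × 10⁶ Pa = 6.115 MPa
Final answer: sigma = 6.115 MPa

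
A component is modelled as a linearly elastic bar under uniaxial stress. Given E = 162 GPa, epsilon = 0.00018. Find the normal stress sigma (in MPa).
Model: a linearly elastic bar under uniaxial stress, so sigma = E·epsilon.
Convert to SI units:
  E = 162 GPa = 1.62 × 10¹¹ Pa
Substitute:
  sigma = (1.62 × 10¹¹) × 0.00018
  sigma = 2.916 × 10⁷ Pa
Convert: sigma = 2.916 × 10⁷ Pa = 29.16 MPa
Final answer: sigma = 29.16 MPa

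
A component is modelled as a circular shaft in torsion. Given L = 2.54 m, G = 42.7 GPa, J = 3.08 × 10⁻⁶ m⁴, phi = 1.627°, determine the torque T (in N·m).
Model: a circular shaft in torsion, so phi = (T·L) / (G·J).
Solve for T: T = (phi·G·J) / L.
Convert to SI units:
  G = 42.7 GPa = 4.27 × 10¹⁰ Pa
  phi = 1.627° = 0.0284 rad
Substitute:
  T = (0.0284 × (4.27 × 10¹⁰) × (3.08 × 10⁻⁶)) / 2.54
  T = 1470 N·m
Final answer: T = 1470 N·m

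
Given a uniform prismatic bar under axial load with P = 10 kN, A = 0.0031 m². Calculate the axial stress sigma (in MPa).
Model: a uniform prismatic bar under axial load, so sigma = P / A.
Convert to SI units:
  P = 10 kN = 10000 N
Substitute:
  sigma = 10000 / 0.0031
  sigma = 3.226 × 10⁶ Pa
Convert: sigma = 3.226 × 10⁶ Pa = 3.226 MPa
Final answer: sigma = 3.226 MPa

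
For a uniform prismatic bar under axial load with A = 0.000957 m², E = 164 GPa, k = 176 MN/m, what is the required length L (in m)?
Model: a uniform prismatic bar under axial load, so k = (A·E) / L.
Solve for L: L = (A·E) / k.
Convert to SI units:
  E = 164 GPa = 1.64 × 10¹¹ Pa
  k = 176 MN/m = 1.76 × 10⁸ N/m
Substitute:
  L = (0.000957 × (1.64 × 10¹¹)) / (1.76 × 10⁸)
  L = 0.8917 m
Final answer: L = 0.8917 m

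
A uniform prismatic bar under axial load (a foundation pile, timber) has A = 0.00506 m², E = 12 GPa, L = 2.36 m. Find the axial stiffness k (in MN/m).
Model: a uniform prismatic bar under axial load, so k = (A·E) / L.
Convert to SI units:
  E = 12 GPa = 1.2 × 10¹⁰ Pa
Substitute:
  k = (0.00506 × (1.2 × 10¹⁰)) / 2.36
  k = 2.573 × 10⁷ N/m
Convert: k = 2.573 × 10⁷ N/m = 25.73 MN/m
Final answer: k = 25.73 MN/m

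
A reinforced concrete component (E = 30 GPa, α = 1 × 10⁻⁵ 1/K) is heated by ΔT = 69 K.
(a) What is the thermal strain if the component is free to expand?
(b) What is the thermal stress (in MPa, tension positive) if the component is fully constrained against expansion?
(a) Free thermal strain ε_th = α·ΔT = (1 × 10⁻⁵) × 69 = 0.00069
(b) Fully constrained, the expansion is suppressed, so σ = -E·α·ΔT. Convert E = 30 GPa = 3 × 10¹⁰ Pa.
  σ = -(3 × 10¹⁰) × (1 × 10⁻⁵) × 69 = -2.07 × 10⁷ Pa = -20.7 MPa (compressive)
Final answer: (a) ε_th = 0.00069, (b) σ = -20.7 MPa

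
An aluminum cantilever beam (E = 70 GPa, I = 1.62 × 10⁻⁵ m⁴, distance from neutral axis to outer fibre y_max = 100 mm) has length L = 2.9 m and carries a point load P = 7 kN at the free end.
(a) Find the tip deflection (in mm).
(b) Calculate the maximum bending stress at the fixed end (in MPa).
(a) Tip deflection of a cantilever with an end point load: δ = P·L^3 / (3·E·I). Convert P = 7 kN = 7000 N, E = 70 GPa = 7 × 10¹⁰ Pa.
  δ = (7000 × 2.9^3) / (3 × (7 × 10¹⁰) × (1.62 × 10⁻⁵)) = 0.05018 m = 50.18 mm
(b) Maximum bending moment at the fixed end: M = P·L = 7000 × 2.9 = 20300 N·m. Convert y_max = 100 mm = 0.1 m.
  σ = M·y_max / I = (20300 × 0.1) / (1.62 × 10⁻⁵) = 1.253 × 10⁸ Pa = 125.3 MPa
Final answer: (a) δ = 50.18 mm, (b) σ = 125.3 MPa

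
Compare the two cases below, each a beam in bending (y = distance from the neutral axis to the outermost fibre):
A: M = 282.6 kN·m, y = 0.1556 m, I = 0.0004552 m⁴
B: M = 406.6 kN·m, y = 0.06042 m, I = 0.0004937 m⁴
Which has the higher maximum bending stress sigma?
Model: a beam in bending (y = distance from the neutral axis to the outermost fibre), so sigma = (M·y) / I (SI units).
  A: sigma = (282600 × 0.1556) / 0.0004552 = 9.66 × 10⁷ Pa = 96.6 MPa
  B: sigma = (406600 × 0.06042) / 0.0004937 = 4.976 × 10⁷ Pa = 49.76 MPa
96.6 MPa > 49.76 MPa, so A is larger.
Final answer: A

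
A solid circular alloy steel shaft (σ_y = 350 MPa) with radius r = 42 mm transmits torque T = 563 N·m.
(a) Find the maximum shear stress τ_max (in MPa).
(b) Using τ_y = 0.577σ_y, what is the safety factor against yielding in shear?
(a) For a solid circular shaft, τ_max = T·r/J with J = π·r^4/2, i.e. τ_max = 2·T / (π·r^3). Convert r = 42 mm = 0.042 m.
  τ_max = (2 × 563) / (π × 0.042^3) = 4.838 × 10⁶ Pa = 4.838 MPa
(b) τ_y = 0.577 × 350 = 201.95 MPa
  SF = τ_y/τ_max = 201.95 / 4.838 = 41.74
Final answer: (a) τ_max = 4.838 MPa, (b) SF = 41.74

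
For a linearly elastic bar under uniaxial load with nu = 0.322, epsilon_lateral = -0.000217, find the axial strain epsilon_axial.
Model: a linearly elastic bar under uniaxial load, so epsilon_lateral = -nu·epsilon_axial.
Solve for epsilon_axial: epsilon_axial = -epsilon_lateral / nu.
Substitute:
  epsilon_axial = -(-0.000217) / 0.322
  epsilon_axial = 0.0006739
Final answer: epsilon_axial = 0.0006739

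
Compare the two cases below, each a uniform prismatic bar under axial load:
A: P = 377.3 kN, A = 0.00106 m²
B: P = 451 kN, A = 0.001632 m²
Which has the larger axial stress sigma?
Model: a uniform prismatic bar under axial load, so sigma = P / A (SI units).
  A: sigma = 377300 / 0.00106 = 3.559 × 10⁸ Pa = 355.9 MPa
  B: sigma = 451000 / 0.001632 = 2.763 × 10⁸ Pa = 276.3 MPa
355.9 MPa > 276.3 MPa, so A is larger.
Final answer: A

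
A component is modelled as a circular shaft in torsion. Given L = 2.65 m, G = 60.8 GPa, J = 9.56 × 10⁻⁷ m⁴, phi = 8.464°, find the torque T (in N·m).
Model: a circular shaft in torsion, so phi = (T·L) / (G·J).
Solve for T: T = (phi·G·J) / L.
Convert to SI units:
  G = 60.8 GPa = 6.08 × 10¹⁰ Pa
  phi = 8.464° = 0.1477 rad
Substitute:
  T = (0.1477 × (6.08 × 10¹⁰) × (9.56 × 10⁻⁷)) / 2.65
  T = 3240 N·m
Final answer: T = 3240 N·m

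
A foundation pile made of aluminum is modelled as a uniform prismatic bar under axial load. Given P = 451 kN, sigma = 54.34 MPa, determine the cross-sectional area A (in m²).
Model: a uniform prismatic bar under axial load, so sigma = P / A.
Solve for A: A = P / sigma.
Convert to SI units:
  P = 451 kN = 451000 N
  sigma = 54.34 MPa = 5.434 × 10⁷ Pa
Substitute:
  A = 451000 / (5.434 × 10⁷)
  A = 0.0083 m²
Final answer: A = 0.0083 m²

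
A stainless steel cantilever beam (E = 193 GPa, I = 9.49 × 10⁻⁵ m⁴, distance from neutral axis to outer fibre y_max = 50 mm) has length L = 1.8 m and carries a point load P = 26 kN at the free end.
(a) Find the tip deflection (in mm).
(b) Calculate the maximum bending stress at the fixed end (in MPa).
(a) Tip deflection of a cantilever with an end point load: δ = P·L^3 / (3·E·I). Convert P = 26 kN = 26000 N, E = 193 GPa = 1.93 × 10¹¹ Pa.
  δ = (26000 × 1.8^3) / (3 × (1.93 × 10¹¹) × (9.49 × 10⁻⁵)) = 0.00276 m = 2.76 mm
(b) Maximum bending moment at the fixed end: M = P·L = 26000 × 1.8 = 46800 N·m. Convert y_max = 50 mm = 0.05 m.
  σ = M·y_max / I = (46800 × 0.05) / (9.49 × 10⁻⁵) = 2.466 × 10⁷ Pa = 24.66 MPa
Final answer: (a) δ = 2.76 mm, (b) σ = 24.66 MPa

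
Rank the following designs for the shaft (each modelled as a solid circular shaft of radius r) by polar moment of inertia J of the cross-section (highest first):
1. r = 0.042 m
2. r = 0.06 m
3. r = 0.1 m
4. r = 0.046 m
Model: a solid circular shaft of radius r, so J = (π·r^4) / 2 (SI units).
  Case 1: J = (π × 0.042^4) / 2 = 4.888 × 10⁻⁶ m⁴
  Case 2: J = (π × 0.06^4) / 2 = 2.036 × 10⁻⁵ m⁴
  Case 3: J = (π × 0.1^4) / 2 = 0.0001571 m⁴
  Case 4: J = (π × 0.046^4) / 2 = 7.033 × 10⁻⁶ m⁴
Ordering: 0.0001571 m⁴ (case 3) > 2.036 × 10⁻⁵ m⁴ (case 2) > 7.033 × 10⁻⁶ m⁴ (case 4) > 4.888 × 10⁻⁶ m⁴ (case 1)
Final answer: 3, 2, 4, 1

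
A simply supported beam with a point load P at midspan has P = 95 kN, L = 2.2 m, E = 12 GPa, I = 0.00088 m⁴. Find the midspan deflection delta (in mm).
Model: a simply supported beam with a point load P at midspan, so delta = (P·L^3) / (48·E·I).
Convert to SI units:
  P = 95 kN = 95000 N
  E = 12 GPa = 1.2 × 10¹⁰ Pa
Substitute:
  delta = (95000 × 2.2^3) / (48 × (1.2 × 10¹⁰) × 0.00088)
  delta = 0.001996 m
Convert: delta = 0.001996 m = 1.996 mm
Final answer: delta = 1.996 mm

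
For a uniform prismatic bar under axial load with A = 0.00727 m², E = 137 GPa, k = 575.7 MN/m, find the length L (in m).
Model: a uniform prismatic bar under axial load, so k = (A·E) / L.
Solve for L: L = (A·E) / k.
Convert to SI units:
  E = 137 GPa = 1.37 × 10¹¹ Pa
  k = 575.7 MN/m = 5.757 × 10⁸ N/m
Substitute:
  L = (0.00727 × (1.37 × 10¹¹)) / (5.757 × 10⁸)
  L = 1.73 m
Final answer: L = 1.73 m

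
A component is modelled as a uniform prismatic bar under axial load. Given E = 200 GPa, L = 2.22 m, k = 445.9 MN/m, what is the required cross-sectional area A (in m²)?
Model: a uniform prismatic bar under axial load, so k = (A·E) / L.
Solve for A: A = (k·L) / E.
Convert to SI units:
  E = 200 GPa = 2 × 10¹¹ Pa
  k = 445.9 MN/m = 4.459 × 10⁸ N/m
Substitute:
  A = ((4.459 × 10⁸) × 2.22) / (2 × 10¹¹)
  A = 0.004949 m²
Final answer: A = 0.004949 m²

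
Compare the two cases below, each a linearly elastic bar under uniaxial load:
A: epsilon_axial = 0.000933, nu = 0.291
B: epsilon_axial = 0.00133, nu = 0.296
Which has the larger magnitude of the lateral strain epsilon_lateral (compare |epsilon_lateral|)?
Model: a linearly elastic bar under uniaxial load, so epsilon_lateral = -nu·epsilon_axial (SI units).
  A: epsilon_lateral = -(0.291 × 0.000933) = -0.0002715
  B: epsilon_lateral = -(0.296 × 0.00133) = -0.0003937
|epsilon_lateral|: A = 0.0002715, B = 0.0003937, so B is larger in magnitude.
Final answer: B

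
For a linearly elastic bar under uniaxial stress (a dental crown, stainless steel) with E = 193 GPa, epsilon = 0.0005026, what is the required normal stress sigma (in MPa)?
Model: a linearly elastic bar under uniaxial stress, so epsilon = sigma / E.
Solve for sigma: sigma = epsilon·E.
Convert to SI units:
  E = 193 GPa = 1.93 × 10¹¹ Pa
Substitute:
  sigma = 0.0005026 × (1.93 × 10¹¹)
  sigma = 9.7 × 10⁷ Pa
Convert: sigma = 9.7 × 10⁷ Pa = 97 MPa
Final answer: sigma = 97 MPa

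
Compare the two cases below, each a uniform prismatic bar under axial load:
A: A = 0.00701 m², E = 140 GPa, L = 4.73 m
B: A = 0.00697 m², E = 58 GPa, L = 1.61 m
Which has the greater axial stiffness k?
Model: a uniform prismatic bar under axial load, so k = (A·E) / L (SI units).
  A: k = (0.00701 × (1.4 × 10¹¹)) / 4.73 = 2.075 × 10⁸ N/m = 207.5 MN/m
  B: k = (0.00697 × (5.8 × 10¹⁰)) / 1.61 = 2.511 × 10⁸ N/m = 251.1 MN/m
251.1 MN/m > 207.5 MN/m, so B is larger.
Final answer: B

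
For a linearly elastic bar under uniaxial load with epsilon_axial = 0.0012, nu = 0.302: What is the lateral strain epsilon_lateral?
Model: a linearly elastic bar under uniaxial load, so epsilon_lateral = -nu·epsilon_axial.
Substitute:
  epsilon_lateral = -(0.302 × 0.0012)
  epsilon_lateral = -0.0003624
Final answer: epsilon_lateral = -0.0003624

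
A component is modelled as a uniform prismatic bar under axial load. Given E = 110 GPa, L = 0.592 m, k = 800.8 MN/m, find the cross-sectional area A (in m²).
Model: a uniform prismatic bar under axial load, so k = (A·E) / L.
Solve for A: A = (k·L) / E.
Convert to SI units:
  E = 110 GPa = 1.1 × 10¹¹ Pa
  k = 800.8 MN/m = 8.008 × 10⁸ N/m
Substitute:
  A = ((8.008 × 10⁸) × 0.592) / (1.1 × 10¹¹)
  A = 0.00431 m²
Final answer: A = 0.00431 m²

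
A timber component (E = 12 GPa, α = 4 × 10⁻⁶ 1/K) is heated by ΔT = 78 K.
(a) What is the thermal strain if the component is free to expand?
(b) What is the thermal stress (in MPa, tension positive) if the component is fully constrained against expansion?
(a) Free thermal strain ε_th = α·ΔT = (4 × 10⁻⁶) × 78 = 0.000312
(b) Fully constrained, the expansion is suppressed, so σ = -E·α·ΔT. Convert E = 12 GPa = 1.2 × 10¹⁰ Pa.
  σ = -(1.2 × 10¹⁰) × (4 × 10⁻⁶) × 78 = -3.744 × 10⁶ Pa = -3.744 MPa (compressive)
Final answer: (a) ε_th = 0.000312, (b) σ = -3.744 MPa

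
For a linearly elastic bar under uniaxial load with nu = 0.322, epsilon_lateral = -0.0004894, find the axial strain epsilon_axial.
Model: a linearly elastic bar under uniaxial load, so epsilon_lateral = -nu·epsilon_axial.
Solve for epsilon_axial: epsilon_axial = -epsilon_lateral / nu.
Substitute:
  epsilon_axial = -(-0.0004894) / 0.322
  epsilon_axial = 0.00152
Final answer: epsilon_axial = 0.00152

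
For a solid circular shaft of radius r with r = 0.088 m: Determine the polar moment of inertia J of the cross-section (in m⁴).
Model: a solid circular shaft of radius r, so J = (π·r^4) / 2.
Substitute:
  J = (π × 0.088^4) / 2
  J = 9.42 × 10⁻⁵ m⁴
Final answer: J = 9.42 × 10⁻⁵ m⁴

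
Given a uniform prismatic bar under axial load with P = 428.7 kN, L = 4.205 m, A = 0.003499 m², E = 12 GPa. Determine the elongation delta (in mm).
Model: a uniform prismatic bar under axial load, so delta = (P·L) / (A·E).
Convert to SI units:
  P = 428.7 kN = 428700 N
  E = 12 GPa = 1.2 × 10¹⁰ Pa
Substitute:
  delta = (428700 × 4.205) / (0.003499 × (1.2 × 10¹⁰))
  delta = 0.04293 m
Convert: delta = 0.04293 m = 42.93 mm
Final answer: delta = 42.93 mm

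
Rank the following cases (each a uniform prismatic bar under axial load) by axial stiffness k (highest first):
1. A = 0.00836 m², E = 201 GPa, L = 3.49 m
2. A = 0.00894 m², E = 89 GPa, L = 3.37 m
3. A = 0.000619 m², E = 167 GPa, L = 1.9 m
Model: a uniform prismatic bar under axial load, so k = (A·E) / L (SI units).
  Case 1: k = (0.00836 × (2.01 × 10¹¹)) / 3.49 = 4.815 × 10⁸ N/m = 481.5 MN/m
  Case 2: k = (0.00894 × (8.9 × 10¹⁰)) / 3.37 = 2.361 × 10⁸ N/m = 236.1 MN/m
  Case 3: k = (0.000619 × (1.67 × 10¹¹)) / 1.9 = 5.441 × 10⁷ N/m = 54.41 MN/m
Ordering: 481.5 MN/m (case 1) > 236.1 MN/m (case 2) > 54.41 MN/m (case 3)
Final answer: 1, 2, 3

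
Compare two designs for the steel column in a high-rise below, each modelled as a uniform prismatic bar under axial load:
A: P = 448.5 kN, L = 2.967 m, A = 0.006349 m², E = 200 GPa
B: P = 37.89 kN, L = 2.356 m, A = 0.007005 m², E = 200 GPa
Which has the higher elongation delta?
Model: a uniform prismatic bar under axial load, so delta = (P·L) / (A·E) (SI units).
  A: delta = (448500 × 2.967) / (0.006349 × (2 × 10¹¹)) = 0.001048 m = 1.048 mm
  B: delta = (37890 × 2.356) / (0.007005 × (2 × 10¹¹)) = 6.372 × 10⁻⁵ m = 0.06372 mm
1.048 mm > 0.06372 mm, so A is larger.
Final answer: A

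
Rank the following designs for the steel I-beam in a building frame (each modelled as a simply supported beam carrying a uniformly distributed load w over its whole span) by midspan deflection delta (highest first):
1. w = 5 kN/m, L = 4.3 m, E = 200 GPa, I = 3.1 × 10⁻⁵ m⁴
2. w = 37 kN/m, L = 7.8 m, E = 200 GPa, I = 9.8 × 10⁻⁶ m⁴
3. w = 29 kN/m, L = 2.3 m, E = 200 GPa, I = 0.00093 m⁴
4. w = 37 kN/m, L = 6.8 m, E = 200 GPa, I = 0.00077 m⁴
Model: a simply supported beam carrying a uniformly distributed load w over its whole span, so delta = (5·w·L^4) / (384·E·I) (SI units).
  Case 1: delta = (5 × 5000 × 4.3^4) / (384 × (2 × 10¹¹) × (3.1 × 10⁻⁵)) = 0.00359 m = 3.59 mm
  Case 2: delta = (5 × 37000 × 7.8^4) / (384 × (2 × 10¹¹) × (9.8 × 10⁻⁶)) = 0.9098 m = 909.8 mm
  Case 3: delta = (5 × 29000 × 2.3^4) / (384 × (2 × 10¹¹) × 0.00093) = 5.681 × 10⁻⁵ m = 0.05681 mm
  Case 4: delta = (5 × 37000 × 6.8^4) / (384 × (2 × 10¹¹) × 0.00077) = 0.006689 m = 6.689 mm
Ordering: 909.8 mm (case 2) > 6.689 mm (case 4) > 3.59 mm (case 1) > 0.05681 mm (case 3)
Final answer: 2, 4, 1, 3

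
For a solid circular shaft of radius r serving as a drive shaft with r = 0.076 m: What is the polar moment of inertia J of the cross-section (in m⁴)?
Model: a solid circular shaft of radius r, so J = (π·r^4) / 2.
Substitute:
  J = (π × 0.076^4) / 2
  J = 5.241 × 10⁻⁵ m⁴
Final answer: J = 5.241 × 10⁻⁵ m⁴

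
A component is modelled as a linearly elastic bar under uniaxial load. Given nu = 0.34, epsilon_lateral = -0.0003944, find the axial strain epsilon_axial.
Model: a linearly elastic bar under uniaxial load, so epsilon_lateral = -nu·epsilon_axial.
Solve for epsilon_axial: epsilon_axial = -epsilon_lateral / nu.
Substitute:
  epsilon_axial = -(-0.0003944) / 0.34
  epsilon_axial = 0.00116
Final answer: epsilon_axial = 0.00116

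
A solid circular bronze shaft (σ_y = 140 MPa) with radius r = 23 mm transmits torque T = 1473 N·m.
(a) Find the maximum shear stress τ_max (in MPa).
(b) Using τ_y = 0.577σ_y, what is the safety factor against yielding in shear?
(a) For a solid circular shaft, τ_max = T·r/J with J = π·r^4/2, i.e. τ_max = 2·T / (π·r^3). Convert r = 23 mm = 0.023 m.
  τ_max = (2 × 1473) / (π × 0.023^3) = 7.707 × 10⁷ Pa = 77.07 MPa
(b) τ_y = 0.577 × 140 = 80.78 MPa
  SF = τ_y/τ_max = 80.78 / 77.07 = 1.048
Final answer: (a) τ_max = 77.07 MPa, (b) SF = 1.048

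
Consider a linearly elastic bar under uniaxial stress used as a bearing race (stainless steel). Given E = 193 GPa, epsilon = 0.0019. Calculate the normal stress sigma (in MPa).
Model: a linearly elastic bar under uniaxial stress, so sigma = E·epsilon.
Convert to SI units:
  E = 193 GPa = 1.93 × 10¹¹ Pa
Substitute:
  sigma = (1.93 × 10¹¹) × 0.0019
  sigma = 3.667 × 10⁸ Pa
Convert: sigma = 3.667 × 10⁸ Pa = 366.7 MPa
Final answer: sigma = 366.7 MPa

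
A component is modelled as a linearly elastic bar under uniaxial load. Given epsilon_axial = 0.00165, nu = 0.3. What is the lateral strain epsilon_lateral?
Model: a linearly elastic bar under uniaxial load, so epsilon_lateral = -nu·epsilon_axial.
Substitute:
  epsilon_lateral = -(0.3 × 0.00165)
  epsilon_lateral = -0.000495
Final answer: epsilon_lateral = -0.000495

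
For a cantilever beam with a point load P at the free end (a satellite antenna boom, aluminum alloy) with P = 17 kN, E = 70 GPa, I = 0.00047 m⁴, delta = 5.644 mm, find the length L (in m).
Model: a cantilever beam with a point load P at the free end, so delta = (P·L^3) / (3·E·I).
Solve for L: L = ((3·delta·E·I) / P)^(1/3).
Convert to SI units:
  P = 17 kN = 17000 N
  E = 70 GPa = 7 × 10¹⁰ Pa
  delta = 5.644 mm = 0.005644 m
Substitute:
  L = ((3 × 0.005644 × (7 × 10¹⁰) × 0.00047) / 17000)^(1/3)
  L = 3.2 m
Final answer: L = 3.2 m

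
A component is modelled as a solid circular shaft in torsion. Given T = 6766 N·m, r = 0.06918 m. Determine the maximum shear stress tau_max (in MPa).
Model: a solid circular shaft in torsion, so tau_max = (2·T) / (π·r^3).
Substitute:
  tau_max = (2 × 6766) / (π × 0.06918^3)
  tau_max = 1.301 × 10⁷ Pa
Convert: tau_max = 1.301 × 10⁷ Pa = 13.01 MPa
Final answer: tau_max = 13.01 MPa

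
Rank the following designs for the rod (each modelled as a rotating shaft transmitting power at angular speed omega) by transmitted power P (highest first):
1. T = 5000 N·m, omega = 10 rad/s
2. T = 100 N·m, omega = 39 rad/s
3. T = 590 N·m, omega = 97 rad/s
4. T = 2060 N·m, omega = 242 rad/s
Model: a rotating shaft transmitting power at angular speed omega, so P = T·omega (SI units).
  Case 1: P = 5000 × 10 = 50000 W = 50 kW
  Case 2: P = 100 × 39 = 3900 W = 3.9 kW
  Case 3: P = 590 × 97 = 57230 W = 57.23 kW
  Case 4: P = 2060 × 242 = 498500 W = 498.5 kW
Ordering: 498.5 kW (case 4) > 57.23 kW (case 3) > 50 kW (case 1) > 3.9 kW (case 2)
Final answer: 4, 3, 1, 2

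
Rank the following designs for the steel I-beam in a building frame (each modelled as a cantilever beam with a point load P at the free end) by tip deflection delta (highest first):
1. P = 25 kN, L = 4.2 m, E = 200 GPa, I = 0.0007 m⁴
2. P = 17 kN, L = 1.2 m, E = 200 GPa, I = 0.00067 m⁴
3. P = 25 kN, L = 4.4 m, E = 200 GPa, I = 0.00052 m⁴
Model: a cantilever beam with a point load P at the free end, so delta = (P·L^3) / (3·E·I) (SI units).
  Case 1: delta = (25000 × 4.2^3) / (3 × (2 × 10¹¹) × 0.0007) = 0.00441 m = 4.41 mm
  Case 2: delta = (17000 × 1.2^3) / (3 × (2 × 10¹¹) × 0.00067) = 7.307 × 10⁻⁵ m = 0.07307 mm
  Case 3: delta = (25000 × 4.4^3) / (3 × (2 × 10¹¹) × 0.00052) = 0.006826 m = 6.826 mm
Ordering: 6.826 mm (case 3) > 4.41 mm (case 1) > 0.07307 mm (case 2)
Final answer: 3, 1, 2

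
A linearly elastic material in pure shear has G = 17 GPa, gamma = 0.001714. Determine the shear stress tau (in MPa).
Model: a linearly elastic material in pure shear, so tau = G·gamma.
Convert to SI units:
  G = 17 GPa = 1.7 × 10¹⁰ Pa
Substitute:
  tau = (1.7 × 10¹⁰) × 0.001714
  tau = 2.914 × 10⁷ Pa
Convert: tau = 2.914 × 10⁷ Pa = 29.14 MPa
Final answer: tau = 29.14 MPa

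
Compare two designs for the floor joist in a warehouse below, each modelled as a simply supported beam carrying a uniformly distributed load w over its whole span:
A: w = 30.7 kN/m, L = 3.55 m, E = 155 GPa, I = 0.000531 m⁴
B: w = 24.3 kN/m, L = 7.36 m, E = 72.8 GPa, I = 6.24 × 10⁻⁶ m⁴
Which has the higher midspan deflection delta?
Model: a simply supported beam carrying a uniformly distributed load w over its whole span, so delta = (5·w·L^4) / (384·E·I) (SI units).
  A: delta = (5 × 30700 × 3.55^4) / (384 × (1.55 × 10¹¹) × 0.000531) = 0.0007714 m = 0.7714 mm
  B: delta = (5 × 24300 × 7.36^4) / (384 × (7.28 × 10¹⁰) × (6.24 × 10⁻⁶)) = 2.044 m = 2044 mm
2044 mm > 0.7714 mm, so B is larger.
Final answer: B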